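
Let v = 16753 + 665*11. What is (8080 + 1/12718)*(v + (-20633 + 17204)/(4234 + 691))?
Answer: 12180464763809711/62636150 ≈ 1.9446e+8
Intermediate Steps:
v = 24068 (v = 16753 + 7315 = 24068)
(8080 + 1/12718)*(v + (-20633 + 17204)/(4234 + 691)) = (8080 + 1/12718)*(24068 + (-20633 + 17204)/(4234 + 691)) = (8080 + 1/12718)*(24068 - 3429/4925) = 102761441*(24068 - 3429*1/4925)/12718 = 102761441*(24068 - 3429/4925)/12718 = (102761441/12718)*(118531471/4925) = 12180464763809711/62636150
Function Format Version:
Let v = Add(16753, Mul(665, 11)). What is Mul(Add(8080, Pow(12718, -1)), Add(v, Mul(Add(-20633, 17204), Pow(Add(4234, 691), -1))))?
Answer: Rational(12180464763809711, 62636150) ≈ 1.9446e+8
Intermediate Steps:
v = 24068 (v = Add(16753, 7315) = 24068)
Mul(Add(8080, Pow(12718, -1)), Add(v, Mul(Add(-20633, 17204), Pow(Add(4234, 691), -1)))) = Mul(Add(8080, Pow(12718, -1)), Add(24068, Mul(Add(-20633, 17204), Pow(Add(4234, 691), -1)))) = Mul(Add(8080, Rational(1, 12718)), Add(24068, Mul(-3429, Pow(4925, -1)))) = Mul(Rational(102761441, 12718), Add(24068, Mul(-3429, Rational(1, 4925)))) = Mul(Rational(102761441, 12718), Add(24068, Rational(-3429, 4925))) = Mul(Rational(102761441, 12718), Rational(118531471, 4925)) = Rational(12180464763809711, 62636150)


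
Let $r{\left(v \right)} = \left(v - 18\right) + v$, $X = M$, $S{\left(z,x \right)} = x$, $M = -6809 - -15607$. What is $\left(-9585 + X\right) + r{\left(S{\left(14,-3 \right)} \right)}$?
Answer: $-811$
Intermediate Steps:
$M = 8798$ ($M = -6809 + 15607 = 8798$)
$X = 8798$
$r{\left(v \right)} = -18 + 2 v$ ($r{\left(v \right)} = \left(v - 18\right) + v = \left(-18 + v\right) + v = -18 + 2 v$)
$\left(-9585 + X\right) + r{\left(S{\left(14,-3 \right)} \right)} = \left(-9585 + 8798\right) + \left(-18 + 2 \left(-3\right)\right) = -787 - 24 = -811$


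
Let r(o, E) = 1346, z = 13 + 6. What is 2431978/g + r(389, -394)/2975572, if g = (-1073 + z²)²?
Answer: 904650998505/188556046496 ≈ 4.7978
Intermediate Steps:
z = 19
g = 506944 (g = (-1073 + 19²)² = (-1073 + 361)² = (-712)² = 506944)
2431978/g + r(389, -394)/2975572 = 2431978/506944 + 1346/2975572 = 2431978*(1/506944) + 1346*(1/2975572) = 1215989/253472 + 673/1487786 = 904650998505/188556046496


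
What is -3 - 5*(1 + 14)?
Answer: -78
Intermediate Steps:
-3 - 5*(1 + 14) = -3 - 5*15 = -3 - 75 = -78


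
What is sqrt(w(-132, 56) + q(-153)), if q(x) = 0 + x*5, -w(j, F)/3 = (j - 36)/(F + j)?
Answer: 9*I*sqrt(3439)/19 ≈ 27.778*I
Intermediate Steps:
w(j, F) = -3*(-36 + j)/(F + j) (w(j, F) = -3*(j - 36)/(F + j) = -3*(-36 + j)/(F + j))
q(x) = 5*x (q(x) = 0 + 5*x = 5*x)
sqrt(w(-132, 56) + q(-153)) = sqrt(3*(36 - 1*(-132))/(56 - 132) + 5*(-153)) = sqrt(3*(36 + 132)/(-76) - 765) = sqrt(3*(-1/76)*168 - 765) = sqrt(-126/19 - 765) = sqrt(-14661/19) = 9*I*sqrt(3439)/19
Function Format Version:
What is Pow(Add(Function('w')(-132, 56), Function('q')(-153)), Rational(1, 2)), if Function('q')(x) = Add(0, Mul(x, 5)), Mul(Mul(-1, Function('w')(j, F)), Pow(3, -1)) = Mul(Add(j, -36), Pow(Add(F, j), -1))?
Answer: Mul(Rational(9, 19), I, Pow(3439, Rational(1, 2))) ≈ Mul(27.778, I)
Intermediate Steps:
Function('w')(j, F) = Mul(-3, Pow(Add(F, j), -1), Add(-36, j)) (Function('w')(j, F) = Mul(-3, Mul(Add(j, -36), Pow(Add(F, j), -1))) = Mul(-3, Mul(Add(-36, j), Pow(Add(F, j), -1))) = Mul(-3, Mul(Pow(Add(F, j), -1), Add(-36, j))) = Mul(-3, Pow(Add(F, j), -1), Add(-36, j)))
Function('q')(x) = Mul(5, x) (Function('q')(x) = Add(0, Mul(5, x)) = Mul(5, x))
Pow(Add(Function('w')(-132, 56), Function('q')(-153)), Rational(1, 2)) = Pow(Add(Mul(3, Pow(Add(56, -132), -1), Add(36, Mul(-1, -132))), Mul(5, -153)), Rational(1, 2)) = Pow(Add(Mul(3, Pow(-76, -1), Add(36, 132)), -765), Rational(1, 2)) = Pow(Add(Mul(3, Rational(-1, 76), 168), -765), Rational(1, 2)) = Pow(Add(Rational(-126, 19), -765), Rational(1, 2)) = Pow(Rational(-14661, 19), Rational(1, 2)) = Mul(Rational(9, 19), I, Pow(3439, Rational(1, 2)))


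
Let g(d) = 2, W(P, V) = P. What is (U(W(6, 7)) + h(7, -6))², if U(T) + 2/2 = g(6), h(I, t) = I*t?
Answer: 1681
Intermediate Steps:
U(T) = 1 (U(T) = -1 + 2 = 1)
(U(W(6, 7)) + h(7, -6))² = (1 + 7*(-6))² = (1 - 42)² = (-41)² = 1681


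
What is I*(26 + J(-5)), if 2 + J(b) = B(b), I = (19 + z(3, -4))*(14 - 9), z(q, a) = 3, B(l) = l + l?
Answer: 1540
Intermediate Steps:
B(l) = 2*l
I = 110 (I = (19 + 3)*(14 - 9) = 22*5 = 110)
J(b) = -2 + 2*b
I*(26 + J(-5)) = 110*(26 + (-2 + 2*(-5))) = 110*(26 + (-2 - 10)) = 110*(26 - 12) = 110*14 = 1540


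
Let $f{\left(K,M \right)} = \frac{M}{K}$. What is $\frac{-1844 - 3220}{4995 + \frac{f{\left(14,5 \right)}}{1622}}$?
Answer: $- \frac{114993312}{113426465} \approx -1.0138$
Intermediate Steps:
$\frac{-1844 - 3220}{4995 + \frac{f{\left(14,5 \right)}}{1622}} = \frac{-1844 - 3220}{4995 + \frac{5 \cdot \frac{1}{14}}{1622}} = - \frac{5064}{4995 + 5 \cdot \frac{1}{14} \cdot \frac{1}{1622}} = - \frac{5064}{4995 + \frac{5}{14} \cdot \frac{1}{1622}} = - \frac{5064}{4995 + \frac{5}{22708}} = - \frac{5064}{\frac{113426465}{22708}} = \left(-5064\right) \frac{22708}{113426465} = - \frac{114993312}{113426465}$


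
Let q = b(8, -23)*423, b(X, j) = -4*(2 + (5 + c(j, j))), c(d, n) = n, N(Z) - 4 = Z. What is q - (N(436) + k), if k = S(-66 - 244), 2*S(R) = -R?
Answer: 26477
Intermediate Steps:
N(Z) = 4 + Z
S(R) = -R/2 (S(R) = (-R)/2 = -R/2)
k = 155 (k = -(-66 - 244)/2 = -1/2*(-310) = 155)
b(X, j) = -28 - 4*j (b(X, j) = -4*(2 + (5 + j)) = -4*(7 + j) = -28 - 4*j)
q = 27072 (q = (-28 - 4*(-23))*423 = (-28 + 92)*423 = 64*423 = 27072)
q - (N(436) + k) = 27072 - ((4 + 436) + 155) = 27072 - (440 + 155) = 27072 - 1*595 = 27072 - 595 = 26477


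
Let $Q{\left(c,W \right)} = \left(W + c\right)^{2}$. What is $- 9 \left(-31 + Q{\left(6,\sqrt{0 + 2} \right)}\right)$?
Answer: $-63 - 108 \sqrt{2} \approx -215.74$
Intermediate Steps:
$- 9 \left(-31 + Q{\left(6,\sqrt{0 + 2} \right)}\right) = - 9 \left(-31 + \left(\sqrt{0 + 2} + 6\right)^{2}\right) = - 9 \left(-31 + \left(\sqrt{2} + 6\right)^{2}\right) = - 9 \left(-31 + \left(6 + \sqrt{2}\right)^{2}\right) = 279 - 9 \left(6 + \sqrt{2}\right)^{2}$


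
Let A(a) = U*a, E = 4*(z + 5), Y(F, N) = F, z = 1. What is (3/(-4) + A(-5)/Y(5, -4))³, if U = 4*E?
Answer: -57960603/64 ≈ -9.0563e+5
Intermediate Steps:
E = 24 (E = 4*(1 + 5) = 4*6 = 24)
U = 96 (U = 4*24 = 96)
A(a) = 96*a
(3/(-4) + A(-5)/Y(5, -4))³ = (3/(-4) + (96*(-5))/5)³ = (3*(-¼) - 480*⅕)³ = (-¾ - 96)³ = (-387/4)³ = -57960603/64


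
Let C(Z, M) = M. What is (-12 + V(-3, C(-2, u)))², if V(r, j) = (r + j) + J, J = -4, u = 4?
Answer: 225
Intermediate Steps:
V(r, j) = -4 + j + r (V(r, j) = (r + j) - 4 = (j + r) - 4 = -4 + j + r)
(-12 + V(-3, C(-2, u)))² = (-12 + (-4 + 4 - 3))² = (-12 - 3)² = (-15)² = 225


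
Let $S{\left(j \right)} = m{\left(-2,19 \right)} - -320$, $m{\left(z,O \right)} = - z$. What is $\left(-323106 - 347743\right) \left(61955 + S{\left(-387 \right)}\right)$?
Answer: $-41778463173$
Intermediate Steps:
$S{\left(j \right)} = 322$ ($S{\left(j \right)} = \left(-1\right) \left(-2\right) - -320 = 2 + 320 = 322$)
$\left(-323106 - 347743\right) \left(61955 + S{\left(-387 \right)}\right) = \left(-323106 - 347743\right) \left(61955 + 322\right) = \left(-670849\right) 62277 = -41778463173$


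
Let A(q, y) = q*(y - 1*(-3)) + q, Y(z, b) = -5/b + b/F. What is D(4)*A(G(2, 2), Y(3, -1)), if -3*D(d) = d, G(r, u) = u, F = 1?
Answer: -64/3 ≈ -21.333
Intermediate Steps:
Y(z, b) = b - 5/b (Y(z, b) = -5/b + b/1 = -5/b + b*1 = -5/b + b = b - 5/b)
D(d) = -d/3
A(q, y) = q + q*(3 + y) (A(q, y) = q*(y + 3) + q = q*(3 + y) + q = q + q*(3 + y))
D(4)*A(G(2, 2), Y(3, -1)) = (-⅓*4)*(2*(4 + (-1 - 5/(-1)))) = -8*(4 + (-1 - 5*(-1)))/3 = -8*(4 + (-1 + 5))/3 = -8*(4 + 4)/3 = -8*8/3 = -4/3*16 = -64/3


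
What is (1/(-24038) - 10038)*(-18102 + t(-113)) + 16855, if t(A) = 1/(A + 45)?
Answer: 297044580221285/1634584 ≈ 1.8172e+8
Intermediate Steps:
t(A) = 1/(45 + A)
(1/(-24038) - 10038)*(-18102 + t(-113)) + 16855 = (1/(-24038) - 10038)*(-18102 + 1/(45 - 113)) + 16855 = (-1/24038 - 10038)*(-18102 + 1/(-68)) + 16855 = -241293445*(-18102 - 1/68)/24038 + 16855 = -241293445/24038*(-1230937/68) + 16855 = 297017029307965/1634584 + 16855 = 297044580221285/1634584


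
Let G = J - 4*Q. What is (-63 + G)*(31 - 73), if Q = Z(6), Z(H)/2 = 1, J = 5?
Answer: 2772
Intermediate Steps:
Z(H) = 2 (Z(H) = 2*1 = 2)
Q = 2
G = -3 (G = 5 - 4*2 = 5 - 8 = -3)
(-63 + G)*(31 - 73) = (-63 - 3)*(31 - 73) = -66*(-42) = 2772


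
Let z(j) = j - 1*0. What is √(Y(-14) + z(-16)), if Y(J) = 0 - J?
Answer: I*√2 ≈ 1.4142*I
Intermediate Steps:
Y(J) = -J
z(j) = j (z(j) = j + 0 = j)
√(Y(-14) + z(-16)) = √(-1*(-14) - 16) = √(14 - 16) = √(-2) = I*√2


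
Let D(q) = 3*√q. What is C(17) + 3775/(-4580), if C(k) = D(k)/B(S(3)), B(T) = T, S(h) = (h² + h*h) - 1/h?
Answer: -755/916 + 9*√17/53 ≈ -0.12409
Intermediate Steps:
S(h) = -1/h + 2*h² (S(h) = (h² + h²) - 1/h = 2*h² - 1/h = -1/h + 2*h²)
C(k) = 9*√k/53 (C(k) = (3*√k)/(((-1 + 2*3³)/3)) = (3*√k)/(((-1 + 2*27)/3)) = (3*√k)/(((-1 + 54)/3)) = (3*√k)/(((⅓)*53)) = (3*√k)/(53/3) = (3*√k)*(3/53) = 9*√k/53)
C(17) + 3775/(-4580) = 9*√17/53 + 3775/(-4580) = 9*√17/53 + 3775*(-1/4580) = 9*√17/53 - 755/916 = -755/916 + 9*√17/53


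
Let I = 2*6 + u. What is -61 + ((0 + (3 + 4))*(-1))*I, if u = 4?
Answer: -173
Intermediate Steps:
I = 16 (I = 2*6 + 4 = 12 + 4 = 16)
-61 + ((0 + (3 + 4))*(-1))*I = -61 + ((0 + (3 + 4))*(-1))*16 = -61 + ((0 + 7)*(-1))*16 = -61 + (7*(-1))*16 = -61 - 7*16 = -61 - 112 = -173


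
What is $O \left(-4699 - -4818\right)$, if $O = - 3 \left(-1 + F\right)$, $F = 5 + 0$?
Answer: $-1428$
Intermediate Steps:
$F = 5$
$O = -12$ ($O = - 3 \left(-1 + 5\right) = \left(-3\right) 4 = -12$)
$O \left(-4699 - -4818\right) = - 12 \left(-4699 - -4818\right) = - 12 \left(-4699 + 4818\right) = \left(-12\right) 119 = -1428$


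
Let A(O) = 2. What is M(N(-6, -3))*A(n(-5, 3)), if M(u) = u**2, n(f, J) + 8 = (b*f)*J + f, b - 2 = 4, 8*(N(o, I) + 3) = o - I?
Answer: 729/32 ≈ 22.781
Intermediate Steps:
N(o, I) = -3 - I/8 + o/8 (N(o, I) = -3 + (o - I)/8 = -3 + (-I/8 + o/8) = -3 - I/8 + o/8)
b = 6 (b = 2 + 4 = 6)
n(f, J) = -8 + f + 6*J*f (n(f, J) = -8 + ((6*f)*J + f) = -8 + (6*J*f + f) = -8 + (f + 6*J*f) = -8 + f + 6*J*f)
M(N(-6, -3))*A(n(-5, 3)) = (-3 - 1/8*(-3) + (1/8)*(-6))**2*2 = (-3 + 3/8 - 3/4)**2*2 = (-27/8)**2*2 = (729/64)*2 = 729/32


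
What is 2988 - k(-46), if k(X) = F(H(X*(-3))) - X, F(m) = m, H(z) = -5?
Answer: 2947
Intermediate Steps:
k(X) = -5 - X
2988 - k(-46) = 2988 - (-5 - 1*(-46)) = 2988 - (-5 + 46) = 2988 - 1*41 = 2988 - 41 = 2947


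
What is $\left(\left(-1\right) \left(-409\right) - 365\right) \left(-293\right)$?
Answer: $-12892$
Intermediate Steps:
$\left(\left(-1\right) \left(-409\right) - 365\right) \left(-293\right) = \left(409 - 365\right) \left(-293\right) = 44 \left(-293\right) = -12892$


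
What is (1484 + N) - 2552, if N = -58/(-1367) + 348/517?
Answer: -754291550/706739 ≈ -1067.3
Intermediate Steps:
N = 505702/706739 (N = -58*(-1/1367) + 348*(1/517) = 58/1367 + 348/517 = 505702/706739 ≈ 0.71554)
(1484 + N) - 2552 = (1484 + 505702/706739) - 2552 = 1049306378/706739 - 2552 = -754291550/706739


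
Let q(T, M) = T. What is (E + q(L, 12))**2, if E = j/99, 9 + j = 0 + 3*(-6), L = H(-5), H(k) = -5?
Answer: 3364/121 ≈ 27.802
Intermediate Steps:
L = -5
j = -27 (j = -9 + (0 + 3*(-6)) = -9 + (0 - 18) = -9 - 18 = -27)
E = -3/11 (E = -27/99 = -27*1/99 = -3/11 ≈ -0.27273)
(E + q(L, 12))**2 = (-3/11 - 5)**2 = (-58/11)**2 = 3364/121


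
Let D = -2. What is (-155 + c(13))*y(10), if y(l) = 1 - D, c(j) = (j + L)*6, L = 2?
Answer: -195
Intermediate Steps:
c(j) = 12 + 6*j (c(j) = (j + 2)*6 = (2 + j)*6 = 12 + 6*j)
y(l) = 3 (y(l) = 1 - 1*(-2) = 1 + 2 = 3)
(-155 + c(13))*y(10) = (-155 + (12 + 6*13))*3 = (-155 + (12 + 78))*3 = (-155 + 90)*3 = -65*3 = -195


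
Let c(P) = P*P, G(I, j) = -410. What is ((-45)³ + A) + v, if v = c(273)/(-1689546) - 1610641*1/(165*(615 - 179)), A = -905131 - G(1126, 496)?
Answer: -20173960670345381/20257656540 ≈ -9.9587e+5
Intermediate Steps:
c(P) = P²
A = -904721 (A = -905131 - 1*(-410) = -905131 + 410 = -904721)
v = -454435612541/20257656540 (v = 273²/(-1689546) - 1610641*1/(165*(615 - 179)) = 74529*(-1/1689546) - 1610641/(436*165) = -24843/563182 - 1610641/71940 = -454435612541/20257656540 ≈ -22.433)
((-45)³ + A) + v = ((-45)³ - 904721) - 454435612541/20257656540 = (-91125 - 904721) - 454435612541/20257656540 = -995846 - 454435612541/20257656540 = -20173960670345381/20257656540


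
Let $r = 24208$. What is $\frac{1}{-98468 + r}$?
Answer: $- \frac{1}{74260} \approx -1.3466 \cdot 10^{-5}$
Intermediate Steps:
$\frac{1}{-98468 + r} = \frac{1}{-98468 + 24208} = \frac{1}{-74260} = - \frac{1}{74260}$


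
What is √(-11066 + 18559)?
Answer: √7493 ≈ 86.562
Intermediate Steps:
√(-11066 + 18559) = √7493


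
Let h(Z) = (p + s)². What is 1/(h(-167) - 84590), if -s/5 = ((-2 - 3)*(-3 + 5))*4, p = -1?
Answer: -1/44989 ≈ -2.2228e-5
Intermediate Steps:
s = 200 (s = -5*(-2 - 3)*(-3 + 5)*4 = -5*(-5*2)*4 = -(-50)*4 = -5*(-40) = 200)
h(Z) = 39601 (h(Z) = (-1 + 200)² = 199² = 39601)
1/(h(-167) - 84590) = 1/(39601 - 84590) = 1/(-44989) = -1/44989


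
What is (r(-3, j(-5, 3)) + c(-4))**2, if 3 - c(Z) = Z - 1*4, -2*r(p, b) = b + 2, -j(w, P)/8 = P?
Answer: 484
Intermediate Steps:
j(w, P) = -8*P
r(p, b) = -1 - b/2 (r(p, b) = -(b + 2)/2 = -(2 + b)/2 = -1 - b/2)
c(Z) = 7 - Z (c(Z) = 3 - (Z - 1*4) = 3 - (Z - 4) = 3 - (-4 + Z) = 3 + (4 - Z) = 7 - Z)
(r(-3, j(-5, 3)) + c(-4))**2 = ((-1 - (-4)*3) + (7 - 1*(-4)))**2 = ((-1 - 1/2*(-24)) + (7 + 4))**2 = ((-1 + 12) + 11)**2 = (11 + 11)**2 = 22**2 = 484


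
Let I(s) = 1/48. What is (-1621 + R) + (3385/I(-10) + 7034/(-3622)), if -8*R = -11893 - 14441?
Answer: 1189093965/7244 ≈ 1.6415e+5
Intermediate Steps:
I(s) = 1/48
R = 13167/4 (R = -(-11893 - 14441)/8 = -1/8*(-26334) = 13167/4 ≈ 3291.8)
(-1621 + R) + (3385/I(-10) + 7034/(-3622)) = (-1621 + 13167/4) + (3385/(1/48) + 7034/(-3622)) = 6683/4 + (3385*48 + 7034*(-1/3622)) = 6683/4 + (162480 - 3517/1811) = 6683/4 + 294247763/1811 = 1189093965/7244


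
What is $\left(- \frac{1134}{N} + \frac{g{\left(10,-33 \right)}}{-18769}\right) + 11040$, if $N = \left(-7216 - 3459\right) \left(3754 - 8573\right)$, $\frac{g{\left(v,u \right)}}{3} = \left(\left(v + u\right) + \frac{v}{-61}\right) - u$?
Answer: $\frac{1522779126100422}{137932911775} \approx 11040.0$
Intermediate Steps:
$g{\left(v,u \right)} = \frac{180 v}{61}$ ($g{\left(v,u \right)} = 3 \left(\left(\left(v + u\right) + \frac{v}{-61}\right) - u\right) = 3 \left(\left(\left(u + v\right) + v \left(- \frac{1}{61}\right)\right) - u\right) = 3 \left(\left(\left(u + v\right) - \frac{v}{61}\right) - u\right) = 3 \left(\left(u + \frac{60 v}{61}\right) - u\right) = 3 \frac{60 v}{61} = \frac{180 v}{61}$)
$N = 51442825$ ($N = \left(-10675\right) \left(-4819\right) = 51442825$)
$\left(- \frac{1134}{N} + \frac{g{\left(10,-33 \right)}}{-18769}\right) + 11040 = \left(- \frac{1134}{51442825} + \frac{\frac{180}{61} \cdot 10}{-18769}\right) + 11040 = \left(\left(-1134\right) \frac{1}{51442825} + \frac{1800}{61} \left(- \frac{1}{18769}\right)\right) + 11040 = \left(- \frac{162}{7348975} - \frac{1800}{1144909}\right) + 11040 = - \frac{219895578}{137932911775} + 11040 = \frac{1522779126100422}{137932911775}$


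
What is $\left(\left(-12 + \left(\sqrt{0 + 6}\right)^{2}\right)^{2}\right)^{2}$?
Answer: $1296$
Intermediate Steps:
$\left(\left(-12 + \left(\sqrt{0 + 6}\right)^{2}\right)^{2}\right)^{2} = \left(\left(-12 + \left(\sqrt{6}\right)^{2}\right)^{2}\right)^{2} = \left(\left(-12 + 6\right)^{2}\right)^{2} = \left(\left(-6\right)^{2}\right)^{2} = 36^{2} = 1296$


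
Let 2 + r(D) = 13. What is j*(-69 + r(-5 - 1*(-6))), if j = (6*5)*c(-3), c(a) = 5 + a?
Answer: -3480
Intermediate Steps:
r(D) = 11 (r(D) = -2 + 13 = 11)
j = 60 (j = (6*5)*(5 - 3) = 30*2 = 60)
j*(-69 + r(-5 - 1*(-6))) = 60*(-69 + 11) = 60*(-58) = -3480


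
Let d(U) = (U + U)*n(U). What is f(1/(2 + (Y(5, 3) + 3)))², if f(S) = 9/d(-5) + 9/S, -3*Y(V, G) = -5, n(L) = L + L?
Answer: 36108081/10000 ≈ 3610.8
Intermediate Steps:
n(L) = 2*L
d(U) = 4*U² (d(U) = (U + U)*(2*U) = (2*U)*(2*U) = 4*U²)
Y(V, G) = 5/3 (Y(V, G) = -⅓*(-5) = 5/3)
f(S) = 9/100 + 9/S (f(S) = 9/((4*(-5)²)) + 9/S = 9/((4*25)) + 9/S = 9/100 + 9/S)
f(1/(2 + (Y(5, 3) + 3)))² = (9/100 + 9/(1/(2 + (5/3 + 3))))² = (9/100 + 9/(1/(2 + 14/3)))² = (9/100 + 9/(1/(20/3)))² = (9/100 + 9/(3/20))² = (9/100 + 9*(20/3))² = (9/100 + 60)² = (6009/100)² = 36108081/10000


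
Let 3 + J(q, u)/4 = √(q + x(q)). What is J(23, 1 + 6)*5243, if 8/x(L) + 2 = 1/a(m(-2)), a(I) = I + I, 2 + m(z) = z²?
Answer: -62916 + 2996*√903 ≈ 27114.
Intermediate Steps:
m(z) = -2 + z²
a(I) = 2*I
x(L) = -32/7 (x(L) = 8/(-2 + 1/(2*(-2 + (-2)²))) = 8/(-2 + 1/(2*(-2 + 4))) = 8/(-2 + 1/(2*2)) = 8/(-2 + 1/4) = 8/(-2 + ¼) = 8/(-7/4) = 8*(-4/7) = -32/7)
J(q, u) = -12 + 4*√(-32/7 + q) (J(q, u) = -12 + 4*√(q - 32/7) = -12 + 4*√(-32/7 + q))
J(23, 1 + 6)*5243 = (-12 + 4*√(-224 + 49*23)/7)*5243 = (-12 + 4*√(-224 + 1127)/7)*5243 = (-12 + 4*√903/7)*5243 = -62916 + 2996*√903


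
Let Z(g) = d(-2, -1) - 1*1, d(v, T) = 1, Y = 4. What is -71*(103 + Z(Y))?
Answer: -7313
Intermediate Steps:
Z(g) = 0 (Z(g) = 1 - 1*1 = 1 - 1 = 0)
-71*(103 + Z(Y)) = -71*(103 + 0) = -71*103 = -7313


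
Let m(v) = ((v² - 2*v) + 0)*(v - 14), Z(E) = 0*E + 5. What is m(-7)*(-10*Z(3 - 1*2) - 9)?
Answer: 78057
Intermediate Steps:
Z(E) = 5 (Z(E) = 0 + 5 = 5)
m(v) = (-14 + v)*(v² - 2*v) (m(v) = (v² - 2*v)*(-14 + v) = (-14 + v)*(v² - 2*v))
m(-7)*(-10*Z(3 - 1*2) - 9) = (-7*(28 + (-7)² - 16*(-7)))*(-10*5 - 9) = (-7*(28 + 49 + 112))*(-50 - 9) = -7*189*(-59) = -1323*(-59) = 78057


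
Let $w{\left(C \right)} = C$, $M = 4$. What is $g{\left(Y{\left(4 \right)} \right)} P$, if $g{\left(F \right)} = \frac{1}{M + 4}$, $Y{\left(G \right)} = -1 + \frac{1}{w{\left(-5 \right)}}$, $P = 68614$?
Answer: $\frac{34307}{4} \approx 8576.8$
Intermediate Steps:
$Y{\left(G \right)} = - \frac{6}{5}$ ($Y{\left(G \right)} = -1 + \frac{1}{-5} = -1 - \frac{1}{5} = - \frac{6}{5}$)
$g{\left(F \right)} = \frac{1}{8}$ ($g{\left(F \right)} = \frac{1}{4 + 4} = \frac{1}{8}$)
$g{\left(Y{\left(4 \right)} \right)} P = \frac{1}{8} \cdot 68614 = \frac{34307}{4}$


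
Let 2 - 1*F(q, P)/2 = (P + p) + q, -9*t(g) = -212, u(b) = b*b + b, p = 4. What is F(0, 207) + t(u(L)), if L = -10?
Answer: -3550/9 ≈ -394.44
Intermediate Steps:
u(b) = b + b² (u(b) = b² + b = b + b²)
t(g) = 212/9 (t(g) = -⅑*(-212) = 212/9)
F(q, P) = -4 - 2*P - 2*q (F(q, P) = 4 - 2*((P + 4) + q) = 4 - 2*((4 + P) + q) = 4 - 2*(4 + P + q) = 4 + (-8 - 2*P - 2*q) = -4 - 2*P - 2*q)
F(0, 207) + t(u(L)) = (-4 - 2*207 - 2*0) + 212/9 = (-4 - 414 + 0) + 212/9 = -418 + 212/9 = -3550/9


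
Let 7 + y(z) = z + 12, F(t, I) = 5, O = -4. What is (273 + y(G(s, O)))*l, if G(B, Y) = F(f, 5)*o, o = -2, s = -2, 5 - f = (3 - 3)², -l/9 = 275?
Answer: -663300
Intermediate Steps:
l = -2475 (l = -9*275 = -2475)
f = 5 (f = 5 - (3 - 3)² = 5 - 1*0² = 5 - 1*0 = 5 + 0 = 5)
G(B, Y) = -10 (G(B, Y) = 5*(-2) = -10)
y(z) = 5 + z (y(z) = -7 + (z + 12) = -7 + (12 + z) = 5 + z)
(273 + y(G(s, O)))*l = (273 + (5 - 10))*(-2475) = (273 - 5)*(-2475) = 268*(-2475) = -663300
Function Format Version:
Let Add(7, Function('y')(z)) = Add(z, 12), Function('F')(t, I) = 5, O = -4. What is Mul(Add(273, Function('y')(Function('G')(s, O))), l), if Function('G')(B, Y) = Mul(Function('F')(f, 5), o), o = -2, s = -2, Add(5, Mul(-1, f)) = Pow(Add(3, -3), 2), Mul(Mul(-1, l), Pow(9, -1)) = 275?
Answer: -663300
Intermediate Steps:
l = -2475 (l = Mul(-9, 275) = -2475)
f = 5 (f = Add(5, Mul(-1, Pow(Add(3, -3), 2))) = Add(5, Mul(-1, Pow(0, 2))) = Add(5, Mul(-1, 0)) = Add(5, 0) = 5)
Function('G')(B, Y) = -10 (Function('G')(B, Y) = Mul(5, -2) = -10)
Function('y')(z) = Add(5, z) (Function('y')(z) = Add(-7, Add(z, 12)) = Add(-7, Add(12, z)) = Add(5, z))
Mul(Add(273, Function('y')(Function('G')(s, O))), l) = Mul(Add(273, Add(5, -10)), -2475) = Mul(Add(273, -5), -2475) = Mul(268, -2475) = -663300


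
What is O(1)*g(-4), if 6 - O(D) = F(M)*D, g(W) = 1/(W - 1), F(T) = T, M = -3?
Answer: -9/5 ≈ -1.8000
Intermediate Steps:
g(W) = 1/(-1 + W)
O(D) = 6 + 3*D (O(D) = 6 - (-3)*D = 6 + 3*D)
O(1)*g(-4) = (6 + 3*1)/(-1 - 4) = (6 + 3)/(-5) = 9*(-1/5) = -9/5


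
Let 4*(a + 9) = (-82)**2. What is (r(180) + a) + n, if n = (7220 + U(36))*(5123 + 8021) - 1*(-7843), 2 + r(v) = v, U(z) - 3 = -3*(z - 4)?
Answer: 93686981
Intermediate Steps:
U(z) = 15 - 3*z (U(z) = 3 - 3*(z - 4) = 3 - 3*(-4 + z) = 3 + (12 - 3*z) = 15 - 3*z)
r(v) = -2 + v
n = 93685131 (n = (7220 + (15 - 3*36))*(5123 + 8021) - 1*(-7843) = (7220 + (15 - 108))*13144 + 7843 = (7220 - 93)*13144 + 7843 = 7127*13144 + 7843 = 93677288 + 7843 = 93685131)
a = 1672 (a = -9 + (1/4)*(-82)**2 = -9 + (1/4)*6724 = -9 + 1681 = 1672)
(r(180) + a) + n = ((-2 + 180) + 1672) + 93685131 = (178 + 1672) + 93685131 = 1850 + 93685131 = 93686981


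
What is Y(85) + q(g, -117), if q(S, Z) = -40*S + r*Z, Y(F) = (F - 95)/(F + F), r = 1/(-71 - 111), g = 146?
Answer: -1389781/238 ≈ -5839.4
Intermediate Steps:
r = -1/182 (r = 1/(-182) = -1/182 ≈ -0.0054945)
Y(F) = (-95 + F)/(2*F) (Y(F) = (-95 + F)/((2*F)) = (-95 + F)*(1/(2*F)) = (-95 + F)/(2*F))
q(S, Z) = -40*S - Z/182
Y(85) + q(g, -117) = (½)*(-95 + 85)/85 + (-40*146 - 1/182*(-117)) = (½)*(1/85)*(-10) + (-5840 + 9/14) = -1/17 - 81751/14 = -1389781/238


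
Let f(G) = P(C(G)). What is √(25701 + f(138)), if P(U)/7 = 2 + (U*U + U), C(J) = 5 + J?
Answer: √169859 ≈ 412.14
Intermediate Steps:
P(U) = 14 + 7*U + 7*U² (P(U) = 7*(2 + (U*U + U)) = 7*(2 + (U² + U)) = 7*(2 + (U + U²)) = 7*(2 + U + U²) = 14 + 7*U + 7*U²)
f(G) = 49 + 7*G + 7*(5 + G)² (f(G) = 14 + 7*(5 + G) + 7*(5 + G)² = 14 + (35 + 7*G) + 7*(5 + G)² = 49 + 7*G + 7*(5 + G)²)
√(25701 + f(138)) = √(25701 + (49 + 7*138 + 7*(5 + 138)²)) = √(25701 + (49 + 966 + 7*143²)) = √(25701 + (49 + 966 + 7*20449)) = √(25701 + (49 + 966 + 143143)) = √(25701 + 144158) = √169859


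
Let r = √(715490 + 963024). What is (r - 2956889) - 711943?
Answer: -3668832 + √1678514 ≈ -3.6675e+6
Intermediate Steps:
r = √1678514 ≈ 1295.6
(r - 2956889) - 711943 = (√1678514 - 2956889) - 711943 = (-2956889 + √1678514) - 711943 = -3668832 + √1678514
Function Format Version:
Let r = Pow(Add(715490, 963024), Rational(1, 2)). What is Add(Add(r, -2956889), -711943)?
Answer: Add(-3668832, Pow(1678514, Rational(1, 2))) ≈ -3.6675e+6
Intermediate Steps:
r = Pow(1678514, Rational(1, 2)) ≈ 1295.6
Add(Add(r, -2956889), -711943) = Add(Add(Pow(1678514, Rational(1, 2)), -2956889), -711943) = Add(Add(-2956889, Pow(1678514, Rational(1, 2))), -711943) = Add(-3668832, Pow(1678514, Rational(1, 2)))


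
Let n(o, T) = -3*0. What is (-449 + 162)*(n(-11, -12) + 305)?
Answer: -87535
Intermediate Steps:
n(o, T) = 0
(-449 + 162)*(n(-11, -12) + 305) = (-449 + 162)*(0 + 305) = -287*305 = -87535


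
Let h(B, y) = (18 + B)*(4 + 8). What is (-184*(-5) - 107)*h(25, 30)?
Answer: 419508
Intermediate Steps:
h(B, y) = 216 + 12*B (h(B, y) = (18 + B)*12 = 216 + 12*B)
(-184*(-5) - 107)*h(25, 30) = (-184*(-5) - 107)*(216 + 12*25) = (920 - 107)*(216 + 300) = 813*516 = 419508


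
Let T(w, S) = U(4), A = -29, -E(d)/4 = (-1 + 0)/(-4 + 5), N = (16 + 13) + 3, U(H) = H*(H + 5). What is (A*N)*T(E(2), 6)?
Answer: -33408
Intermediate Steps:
U(H) = H*(5 + H)
N = 32 (N = 29 + 3 = 32)
E(d) = 4 (E(d) = -4*(-1 + 0)/(-4 + 5) = -(-4)/1 = -(-4) = -4*(-1) = 4)
T(w, S) = 36 (T(w, S) = 4*(5 + 4) = 4*9 = 36)
(A*N)*T(E(2), 6) = -29*32*36 = -928*36 = -33408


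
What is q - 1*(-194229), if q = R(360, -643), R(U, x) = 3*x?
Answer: 192300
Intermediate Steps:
q = -1929 (q = 3*(-643) = -1929)
q - 1*(-194229) = -1929 - 1*(-194229) = -1929 + 194229 = 192300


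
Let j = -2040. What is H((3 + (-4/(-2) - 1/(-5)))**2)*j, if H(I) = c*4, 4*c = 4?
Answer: -8160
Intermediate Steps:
c = 1 (c = (1/4)*4 = 1)
H(I) = 4 (H(I) = 1*4 = 4)
H((3 + (-4/(-2) - 1/(-5)))**2)*j = 4*(-2040) = -8160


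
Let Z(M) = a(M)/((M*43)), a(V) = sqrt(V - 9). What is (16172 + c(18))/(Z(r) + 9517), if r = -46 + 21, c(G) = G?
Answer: 178058965793750/104668757100659 + 17404250*I*sqrt(34)/104668757100659 ≈ 1.7012 + 9.6957e-7*I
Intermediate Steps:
r = -25
a(V) = sqrt(-9 + V)
Z(M) = sqrt(-9 + M)/(43*M) (Z(M) = sqrt(-9 + M)/((M*43)) = sqrt(-9 + M)/((43*M)) = sqrt(-9 + M)*(1/(43*M)) = sqrt(-9 + M)/(43*M))
(16172 + c(18))/(Z(r) + 9517) = (16172 + 18)/((1/43)*sqrt(-9 - 25)/(-25) + 9517) = 16190/((1/43)*(-1/25)*sqrt(-34) + 9517) = 16190/((1/43)*(-1/25)*(I*sqrt(34)) + 9517) = 16190/(-I*sqrt(34)/1075 + 9517) = 16190/(9517 - I*sqrt(34)/1075)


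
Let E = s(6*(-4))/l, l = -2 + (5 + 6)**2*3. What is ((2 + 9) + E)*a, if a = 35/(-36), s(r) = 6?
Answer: -139195/12996 ≈ -10.711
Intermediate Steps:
l = 361 (l = -2 + 11**2*3 = -2 + 121*3 = -2 + 363 = 361)
a = -35/36 (a = 35*(-1/36) = -35/36 ≈ -0.97222)
E = 6/361 ≈ 0.016620
((2 + 9) + E)*a = ((2 + 9) + 6/361)*(-35/36) = (11 + 6/361)*(-35/36) = (3977/361)*(-35/36) = -139195/12996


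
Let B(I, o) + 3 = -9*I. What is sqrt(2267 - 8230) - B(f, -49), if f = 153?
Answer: 1380 + I*sqrt(5963) ≈ 1380.0 + 77.22*I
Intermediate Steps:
B(I, o) = -3 - 9*I
sqrt(2267 - 8230) - B(f, -49) = sqrt(2267 - 8230) - (-3 - 9*153) = sqrt(-5963) - (-3 - 1377) = I*sqrt(5963) - 1*(-1380) = I*sqrt(5963) + 1380 = 1380 + I*sqrt(5963)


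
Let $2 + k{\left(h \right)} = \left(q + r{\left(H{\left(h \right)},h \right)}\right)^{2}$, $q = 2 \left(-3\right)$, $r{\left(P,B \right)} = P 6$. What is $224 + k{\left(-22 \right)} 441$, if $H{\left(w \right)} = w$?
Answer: $8397746$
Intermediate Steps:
$r{\left(P,B \right)} = 6 P$
$q = -6$
$k{\left(h \right)} = -2 + \left(-6 + 6 h\right)^{2}$
$224 + k{\left(-22 \right)} 441 = 224 + \left(-2 + 36 \left(-1 - 22\right)^{2}\right) 441 = 224 + \left(-2 + 36 \left(-23\right)^{2}\right) 441 = 224 + \left(-2 + 36 \cdot 529\right) 441 = 224 + \left(-2 + 19044\right) 441 = 224 + 19042 \cdot 441 = 224 + 8397522 = 8397746$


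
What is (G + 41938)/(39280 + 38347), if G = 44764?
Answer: 7882/7057 ≈ 1.1169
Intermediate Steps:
(G + 41938)/(39280 + 38347) = (44764 + 41938)/(39280 + 38347) = 86702/77627 = 86702*(1/77627) = 7882/7057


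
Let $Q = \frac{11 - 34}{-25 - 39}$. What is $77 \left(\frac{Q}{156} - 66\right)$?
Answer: $- \frac{50736917}{9984} \approx -5081.8$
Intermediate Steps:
$Q = \frac{23}{64}$ ($Q = - \frac{23}{-64} = \left(-23\right) \left(- \frac{1}{64}\right) = \frac{23}{64} \approx 0.35938$)
$77 \left(\frac{Q}{156} - 66\right) = 77 \left(\frac{23}{64 \cdot 156} - 66\right) = 77 \left(\frac{23}{64} \cdot \frac{1}{156} - 66\right) = 77 \left(\frac{23}{9984} - 66\right) = 77 \left(- \frac{658921}{9984}\right) = - \frac{50736917}{9984}$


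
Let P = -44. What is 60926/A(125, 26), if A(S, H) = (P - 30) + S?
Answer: 60926/51 ≈ 1194.6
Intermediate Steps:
A(S, H) = -74 + S (A(S, H) = (-44 - 30) + S = -74 + S)
60926/A(125, 26) = 60926/(-74 + 125) = 60926/51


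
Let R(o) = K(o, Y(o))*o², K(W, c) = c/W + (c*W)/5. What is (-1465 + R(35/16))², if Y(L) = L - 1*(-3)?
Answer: 8940616821877225/4294967296 ≈ 2.0817e+6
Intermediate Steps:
Y(L) = 3 + L (Y(L) = L + 3 = 3 + L)
K(W, c) = c/W + W*c/5 (K(W, c) = c/W + (W*c)*(⅕) = c/W + W*c/5)
R(o) = o²*((3 + o)/o + o*(3 + o)/5) (R(o) = ((3 + o)/o + o*(3 + o)/5)*o² = o²*((3 + o)/o + o*(3 + o)/5))
(-1465 + R(35/16))² = (-1465 + (35/16)*(15 + 5*(35/16) + (35/16)²*(3 + 35/16))/5)² = (-1465 + (35*(1/16))*(15 + 5*(35*(1/16)) + (35*(1/16))²*(3 + 35*(1/16)))/5)² = (-1465 + (⅕)*(35/16)*(15 + 5*(35/16) + (35/16)²*(3 + 35/16)))² = (-1465 + (⅕)*(35/16)*(15 + 175/16 + (1225/256)*(83/16)))² = (-1465 + (⅕)*(35/16)*(15 + 175/16 + 101675/4096))² = (-1465 + (⅕)*(35/16)*(207915/4096))² = (-1465 + 1455405/65536)² = (-94554835/65536)² = 8940616821877225/4294967296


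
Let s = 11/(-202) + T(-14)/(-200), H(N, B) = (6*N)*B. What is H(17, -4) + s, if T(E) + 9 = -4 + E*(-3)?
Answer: -8245629/20200 ≈ -408.20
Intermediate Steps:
T(E) = -13 - 3*E (T(E) = -9 + (-4 + E*(-3)) = -9 + (-4 - 3*E) = -13 - 3*E)
H(N, B) = 6*B*N
s = -4029/20200 (s = 11/(-202) + (-13 - 3*(-14))/(-200) = 11*(-1/202) + (-13 + 42)*(-1/200) = -11/202 + 29*(-1/200) = -11/202 - 29/200 = -4029/20200 ≈ -0.19946)
H(17, -4) + s = 6*(-4)*17 - 4029/20200 = -408 - 4029/20200 = -8245629/20200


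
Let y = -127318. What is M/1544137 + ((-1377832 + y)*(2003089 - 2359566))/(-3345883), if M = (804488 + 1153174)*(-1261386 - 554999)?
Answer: -1818003818814674080/738071676853 ≈ -2.4632e+6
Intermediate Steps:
M = -3555867891870 (M = 1957662*(-1816385) = -3555867891870)
M/1544137 + ((-1377832 + y)*(2003089 - 2359566))/(-3345883) = -3555867891870/1544137 + ((-1377832 - 127318)*(2003089 - 2359566))/(-3345883) = -3555867891870*1/1544137 - 1505150*(-356477)*(-1/3345883) = -507981127410/220591 + 536551356550*(-1/3345883) = -507981127410/220591 - 536551356550/3345883 = -1818003818814674080/738071676853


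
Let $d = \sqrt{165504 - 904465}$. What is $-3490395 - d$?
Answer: $-3490395 - i \sqrt{738961} \approx -3.4904 \cdot 10^{6} - 859.63 i$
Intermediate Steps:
$d = i \sqrt{738961}$ ($d = \sqrt{-738961} = i \sqrt{738961} \approx 859.63 i$)
$-3490395 - d = -3490395 - i \sqrt{738961}$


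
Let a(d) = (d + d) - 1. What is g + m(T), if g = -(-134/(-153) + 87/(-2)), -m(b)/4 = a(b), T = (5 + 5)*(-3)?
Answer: 87707/306 ≈ 286.62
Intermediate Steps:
a(d) = -1 + 2*d (a(d) = 2*d - 1 = -1 + 2*d)
T = -30 (T = 10*(-3) = -30)
m(b) = 4 - 8*b (m(b) = -4*(-1 + 2*b) = 4 - 8*b)
g = 13043/306 (g = -(-134*(-1/153) + 87*(-½)) = -(134/153 - 87/2) = -1*(-13043/306) = 13043/306 ≈ 42.624)
g + m(T) = 13043/306 + (4 - 8*(-30)) = 13043/306 + (4 + 240) = 13043/306 + 244 = 87707/306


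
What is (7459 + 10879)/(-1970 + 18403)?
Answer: 18338/16433 ≈ 1.1159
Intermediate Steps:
(7459 + 10879)/(-1970 + 18403) = 18338/16433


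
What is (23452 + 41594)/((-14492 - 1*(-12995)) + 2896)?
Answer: 65046/1399 ≈ 46.495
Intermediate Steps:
(23452 + 41594)/((-14492 - 1*(-12995)) + 2896) = 65046/((-14492 + 12995) + 2896) = 65046/(-1497 + 2896) = 65046/1399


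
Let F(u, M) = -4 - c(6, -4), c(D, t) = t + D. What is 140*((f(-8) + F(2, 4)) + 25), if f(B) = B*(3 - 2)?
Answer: 1540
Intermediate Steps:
c(D, t) = D + t
F(u, M) = -6 (F(u, M) = -4 - (6 - 4) = -4 - 1*2 = -4 - 2 = -6)
f(B) = B (f(B) = B*1 = B)
140*((f(-8) + F(2, 4)) + 25) = 140*((-8 - 6) + 25) = 140*(-14 + 25) = 140*11 = 1540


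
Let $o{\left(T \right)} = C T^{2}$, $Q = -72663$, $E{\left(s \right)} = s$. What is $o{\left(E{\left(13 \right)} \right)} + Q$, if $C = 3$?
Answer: $-72156$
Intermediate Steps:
$o{\left(T \right)} = 3 T^{2}$
$o{\left(E{\left(13 \right)} \right)} + Q = 3 \cdot 13^{2} - 72663 = 3 \cdot 169 - 72663 = 507 - 72663 = -72156$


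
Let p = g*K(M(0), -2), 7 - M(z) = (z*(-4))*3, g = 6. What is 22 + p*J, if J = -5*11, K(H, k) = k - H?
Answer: 2992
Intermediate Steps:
M(z) = 7 + 12*z (M(z) = 7 - z*(-4)*3 = 7 - (-4*z)*3 = 7 - (-12)*z = 7 + 12*z)
J = -55
p = -54 (p = 6*(-2 - (7 + 12*0)) = 6*(-2 - (7 + 0)) = 6*(-2 - 1*7) = 6*(-2 - 7) = 6*(-9) = -54)
22 + p*J = 22 - 54*(-55) = 22 + 2970 = 2992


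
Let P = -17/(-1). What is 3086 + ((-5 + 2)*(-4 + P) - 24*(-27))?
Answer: 3695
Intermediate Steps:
P = 17 (P = -17*(-1) = 17)
3086 + ((-5 + 2)*(-4 + P) - 24*(-27)) = 3086 + ((-5 + 2)*(-4 + 17) - 24*(-27)) = 3086 + (-3*13 + 648) = 3086 + (-39 + 648) = 3086 + 609 = 3695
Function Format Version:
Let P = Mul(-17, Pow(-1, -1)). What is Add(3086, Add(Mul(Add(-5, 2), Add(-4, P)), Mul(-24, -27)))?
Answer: 3695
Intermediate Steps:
P = 17 (P = Mul(-17, -1) = 17)
Add(3086, Add(Mul(Add(-5, 2), Add(-4, P)), Mul(-24, -27))) = Add(3086, Add(Mul(Add(-5, 2), Add(-4, 17)), Mul(-24, -27))) = Add(3086, Add(Mul(-3, 13), 648)) = Add(3086, Add(-39, 648)) = Add(3086, 609) = 3695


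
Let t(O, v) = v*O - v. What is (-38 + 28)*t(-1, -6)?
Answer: -120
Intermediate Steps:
t(O, v) = -v + O*v (t(O, v) = O*v - v = -v + O*v)
(-38 + 28)*t(-1, -6) = (-38 + 28)*(-6*(-1 - 1)) = -(-60)*(-2) = -10*12 = -120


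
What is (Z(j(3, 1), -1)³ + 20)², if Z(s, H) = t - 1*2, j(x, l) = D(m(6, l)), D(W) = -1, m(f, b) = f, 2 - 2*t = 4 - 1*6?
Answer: 400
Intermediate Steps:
t = 2 (t = 1 - (4 - 1*6)/2 = 1 - (4 - 6)/2 = 1 - ½*(-2) = 1 + 1 = 2)
j(x, l) = -1
Z(s, H) = 0 (Z(s, H) = 2 - 1*2 = 2 - 2 = 0)
(Z(j(3, 1), -1)³ + 20)² = (0³ + 20)² = (0 + 20)² = 20² = 400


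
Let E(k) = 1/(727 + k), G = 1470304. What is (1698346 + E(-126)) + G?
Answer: 1904358651/601 ≈ 3.1686e+6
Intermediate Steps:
(1698346 + E(-126)) + G = (1698346 + 1/(727 - 126)) + 1470304 = (1698346 + 1/601) + 1470304 = 1020705947/601 + 1470304 = 1904358651/601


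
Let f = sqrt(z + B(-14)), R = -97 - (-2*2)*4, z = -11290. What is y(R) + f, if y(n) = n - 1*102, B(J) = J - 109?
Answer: -183 + I*sqrt(11413) ≈ -183.0 + 106.83*I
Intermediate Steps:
B(J) = -109 + J
R = -81 (R = -97 - (-4)*4 = -97 - 1*(-16) = -97 + 16 = -81)
y(n) = -102 + n (y(n) = n - 102 = -102 + n)
f = I*sqrt(11413) (f = sqrt(-11290 + (-109 - 14)) = sqrt(-11290 - 123) = sqrt(-11413) = I*sqrt(11413) ≈ 106.83*I)
y(R) + f = (-102 - 81) + I*sqrt(11413) = -183 + I*sqrt(11413)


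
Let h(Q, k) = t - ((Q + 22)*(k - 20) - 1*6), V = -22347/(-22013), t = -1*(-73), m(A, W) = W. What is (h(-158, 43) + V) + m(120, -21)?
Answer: 70155765/22013 ≈ 3187.0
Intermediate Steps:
t = 73
V = 22347/22013 (V = -22347*(-1/22013) = 22347/22013 ≈ 1.0152)
h(Q, k) = 79 - (-20 + k)*(22 + Q) (h(Q, k) = 73 - ((Q + 22)*(k - 20) - 1*6) = 73 - ((22 + Q)*(-20 + k) - 6) = 73 - ((-20 + k)*(22 + Q) - 6) = 73 - (-6 + (-20 + k)*(22 + Q)) = 73 + (6 - (-20 + k)*(22 + Q)) = 79 - (-20 + k)*(22 + Q))
(h(-158, 43) + V) + m(120, -21) = ((519 - 22*43 + 20*(-158) - 1*(-158)*43) + 22347/22013) - 21 = ((519 - 946 - 3160 + 6794) + 22347/22013) - 21 = (3207 + 22347/22013) - 21 = 70618038/22013 - 21 = 70155765/22013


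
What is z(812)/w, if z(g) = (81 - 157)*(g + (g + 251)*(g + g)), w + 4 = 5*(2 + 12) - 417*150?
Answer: 10938452/5207 ≈ 2100.7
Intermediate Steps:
w = -62484 (w = -4 + (5*(2 + 12) - 417*150) = -4 + (5*14 - 62550) = -4 + (70 - 62550) = -4 - 62480 = -62484)
z(g) = -76*g - 152*g*(251 + g) (z(g) = -76*(g + (251 + g)*(2*g)) = -76*(g + 2*g*(251 + g)) = -76*g - 152*g*(251 + g))
z(812)/w = -76*812*(503 + 2*812)/(-62484) = -76*812*(503 + 1624)*(-1/62484) = -76*812*2127*(-1/62484) = -131261424*(-1/62484) = 10938452/5207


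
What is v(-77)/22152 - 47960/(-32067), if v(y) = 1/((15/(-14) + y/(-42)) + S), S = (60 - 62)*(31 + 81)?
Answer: 1660192343851/1110037428864 ≈ 1.4956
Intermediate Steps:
S = -224 (S = -2*112 = -224)
v(y) = 1/(-3151/14 - y/42) (v(y) = 1/((15/(-14) + y/(-42)) - 224) = 1/((15*(-1/14) + y*(-1/42)) - 224) = 1/((-15/14 - y/42) - 224) = 1/(-3151/14 - y/42))
v(-77)/22152 - 47960/(-32067) = -42/(9453 - 77)/22152 - 47960/(-32067) = -42/9376*(1/22152) - 47960*(-1/32067) = -42*1/9376*(1/22152) + 47960/32067 = -21/4688*1/22152 + 47960/32067 = -7/34616192 + 47960/32067 = 1660192343851/1110037428864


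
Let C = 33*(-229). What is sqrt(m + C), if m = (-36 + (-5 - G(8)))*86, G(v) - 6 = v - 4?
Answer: 3*I*sqrt(1327) ≈ 109.28*I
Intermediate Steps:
C = -7557
G(v) = 2 + v (G(v) = 6 + (v - 4) = 6 + (-4 + v) = 2 + v)
m = -4386 (m = (-36 + (-5 - (2 + 8)))*86 = (-36 + (-5 - 1*10))*86 = (-36 + (-5 - 10))*86 = (-36 - 15)*86 = -51*86 = -4386)
sqrt(m + C) = sqrt(-4386 - 7557) = sqrt(-11943) = 3*I*sqrt(1327)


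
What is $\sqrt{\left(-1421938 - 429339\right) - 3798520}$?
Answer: $i \sqrt{5649797} \approx 2376.9 i$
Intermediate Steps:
$\sqrt{\left(-1421938 - 429339\right) - 3798520} = \sqrt{-1851277 - 3798520} = \sqrt{-5649797} = i \sqrt{5649797}$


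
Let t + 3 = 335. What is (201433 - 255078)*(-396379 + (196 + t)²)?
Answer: 6308383775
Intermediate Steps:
t = 332 (t = -3 + 335 = 332)
(201433 - 255078)*(-396379 + (196 + t)²) = (201433 - 255078)*(-396379 + (196 + 332)²) = -53645*(-396379 + 528²) = -53645*(-396379 + 278784) = -53645*(-117595) = 6308383775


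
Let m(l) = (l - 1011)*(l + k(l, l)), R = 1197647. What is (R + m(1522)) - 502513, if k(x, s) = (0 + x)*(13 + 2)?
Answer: 13139006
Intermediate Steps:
k(x, s) = 15*x (k(x, s) = x*15 = 15*x)
m(l) = 16*l*(-1011 + l) (m(l) = (l - 1011)*(l + 15*l) = (-1011 + l)*(16*l) = 16*l*(-1011 + l))
(R + m(1522)) - 502513 = (1197647 + 16*1522*(-1011 + 1522)) - 502513 = (1197647 + 16*1522*511) - 502513 = (1197647 + 12443872) - 502513 = 13641519 - 502513 = 13139006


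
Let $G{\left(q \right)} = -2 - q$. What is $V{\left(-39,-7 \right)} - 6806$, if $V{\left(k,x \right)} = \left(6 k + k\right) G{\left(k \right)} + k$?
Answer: $-16946$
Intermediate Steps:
$V{\left(k,x \right)} = k + 7 k \left(-2 - k\right)$ ($V{\left(k,x \right)} = \left(6 k + k\right) \left(-2 - k\right) + k = 7 k \left(-2 - k\right) + k = k + 7 k \left(-2 - k\right)$)
$V{\left(-39,-7 \right)} - 6806 = \left(-1\right) \left(-39\right) \left(13 + 7 \left(-39\right)\right) - 6806 = \left(-1\right) \left(-39\right) \left(13 - 273\right) - 6806 = \left(-1\right) \left(-39\right) \left(-260\right) - 6806 = -10140 - 6806 = -16946$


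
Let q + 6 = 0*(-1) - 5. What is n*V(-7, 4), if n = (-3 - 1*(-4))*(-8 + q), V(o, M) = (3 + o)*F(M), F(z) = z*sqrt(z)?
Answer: 608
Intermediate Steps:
F(z) = z**(3/2)
q = -11 (q = -6 + (0*(-1) - 5) = -6 + (0 - 5) = -6 - 5 = -11)
V(o, M) = M**(3/2)*(3 + o) (V(o, M) = (3 + o)*M**(3/2) = M**(3/2)*(3 + o))
n = -19 (n = (-3 - 1*(-4))*(-8 - 11) = (-3 + 4)*(-19) = 1*(-19) = -19)
n*V(-7, 4) = -19*4**(3/2)*(3 - 7) = -152*(-4) = -19*(-32) = 608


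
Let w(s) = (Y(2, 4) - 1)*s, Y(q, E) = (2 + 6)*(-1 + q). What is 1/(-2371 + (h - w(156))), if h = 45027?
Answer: 1/41564 ≈ 2.4059e-5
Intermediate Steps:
Y(q, E) = -8 + 8*q (Y(q, E) = 8*(-1 + q) = -8 + 8*q)
w(s) = 7*s (w(s) = ((-8 + 8*2) - 1)*s = ((-8 + 16) - 1)*s = (8 - 1)*s = 7*s)
1/(-2371 + (h - w(156))) = 1/(-2371 + (45027 - 7*156)) = 1/(-2371 + (45027 - 1*1092)) = 1/(-2371 + (45027 - 1092)) = 1/(-2371 + 43935) = 1/41564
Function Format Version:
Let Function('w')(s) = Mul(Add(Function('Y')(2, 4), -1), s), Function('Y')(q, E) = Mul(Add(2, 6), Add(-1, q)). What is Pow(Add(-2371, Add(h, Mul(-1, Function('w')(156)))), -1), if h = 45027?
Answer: Rational(1, 41564) ≈ 2.4059e-5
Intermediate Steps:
Function('Y')(q, E) = Add(-8, Mul(8, q)) (Function('Y')(q, E) = Mul(8, Add(-1, q)) = Add(-8, Mul(8, q)))
Function('w')(s) = Mul(7, s) (Function('w')(s) = Mul(Add(Add(-8, Mul(8, 2)), -1), s) = Mul(Add(Add(-8, 16), -1), s) = Mul(Add(8, -1), s) = Mul(7, s))
Pow(Add(-2371, Add(h, Mul(-1, Function('w')(156)))), -1) = Pow(Add(-2371, Add(45027, Mul(-1, Mul(7, 156)))), -1) = Pow(Add(-2371, Add(45027, Mul(-1, 1092))), -1) = Pow(Add(-2371, Add(45027, -1092)), -1) = Pow(Add(-2371, 43935), -1) = Pow(41564, -1) = Rational(1, 41564)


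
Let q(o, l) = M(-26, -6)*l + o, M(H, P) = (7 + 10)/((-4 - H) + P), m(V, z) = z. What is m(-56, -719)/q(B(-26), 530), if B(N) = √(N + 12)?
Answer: -25912760/20295921 + 46016*I*√14/20295921 ≈ -1.2767 + 0.0084833*I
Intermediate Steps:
B(N) = √(12 + N)
M(H, P) = 17/(-4 + P - H)
q(o, l) = o + 17*l/16 (q(o, l) = (-17/(4 - 26 - 1*(-6)))*l + o = (-17/(4 - 26 + 6))*l + o = (-17/(-16))*l + o = (-17*(-1/16))*l + o = 17*l/16 + o = o + 17*l/16)
m(-56, -719)/q(B(-26), 530) = -719/(√(12 - 26) + (17/16)*530) = -719/(√(-14) + 4505/8) = -719/(I*√14 + 4505/8) = -719/(4505/8 + I*√14)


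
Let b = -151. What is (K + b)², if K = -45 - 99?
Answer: 87025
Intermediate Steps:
K = -144
(K + b)² = (-144 - 151)² = (-295)² = 87025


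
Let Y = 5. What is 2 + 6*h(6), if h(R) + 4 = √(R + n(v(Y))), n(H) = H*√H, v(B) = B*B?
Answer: -22 + 6*√131 ≈ 46.673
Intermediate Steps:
v(B) = B²
n(H) = H^(3/2)
h(R) = -4 + √(125 + R) (h(R) = -4 + √(R + (5²)^(3/2)) = -4 + √(R + 25^(3/2)) = -4 + √(R + 125) = -4 + √(125 + R))
2 + 6*h(6) = 2 + 6*(-4 + √(125 + 6)) = 2 + 6*(-4 + √131) = 2 + (-24 + 6*√131) = -22 + 6*√131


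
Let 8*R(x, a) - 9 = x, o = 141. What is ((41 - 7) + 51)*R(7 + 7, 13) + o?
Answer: 3083/8 ≈ 385.38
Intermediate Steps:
R(x, a) = 9/8 + x/8
((41 - 7) + 51)*R(7 + 7, 13) + o = ((41 - 7) + 51)*(9/8 + (7 + 7)/8) + 141 = (34 + 51)*(9/8 + (1/8)*14) + 141 = 85*(9/8 + 7/4) + 141 = 85*(23/8) + 141 = 1955/8 + 141 = 3083/8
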